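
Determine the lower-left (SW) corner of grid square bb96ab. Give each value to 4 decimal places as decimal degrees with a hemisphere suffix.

73.9583° S, 142.0000° W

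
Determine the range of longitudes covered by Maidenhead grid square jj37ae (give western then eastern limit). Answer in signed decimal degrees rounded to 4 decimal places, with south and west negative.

Field J=9, J=9: +9·20° lon, +9·10° lat → SW at lon 0°, lat 0°.
Square 3, 7: +3·2° lon, +7·1° lat → SW at lon 6°, lat 7°.
Subsquare a=0, e=4: +0·0.0833333° lon, +4·0.0416667° lat → SW at lon 6°, lat 7.16667°.
Cell spans 0.0833333° lon × 0.0416667° lat.
west 6.0000, east 6.0833.

6.0000, 6.0833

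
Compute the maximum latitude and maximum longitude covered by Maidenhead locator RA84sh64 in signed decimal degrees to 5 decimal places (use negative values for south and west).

Field R=17, A=0: +17·20° lon, +0·10° lat → SW at lon 160°, lat -90°.
Square 8, 4: +8·2° lon, +4·1° lat → SW at lon 176°, lat -86°.
Subsquare s=18, h=7: +18·0.0833333° lon, +7·0.0416667° lat → SW at lon 177.5°, lat -85.7083°.
Extended square 6, 4: +6·0.00833333° lon, +4·0.00416667° lat → SW at lon 177.55°, lat -85.6917°.
Cell spans 0.00833333° lon × 0.00416667° lat. NE corner is SW corner plus one full cell.
latitude -85.68750, longitude 177.55833.

-85.68750, 177.55833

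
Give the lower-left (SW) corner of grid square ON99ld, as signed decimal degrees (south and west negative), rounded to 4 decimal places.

49.1250, 118.9167

Field O=14, N=13: +14·20° lon, +13·10° lat → SW at lon 100°, lat 40°.
Square 9, 9: +9·2° lon, +9·1° lat → SW at lon 118°, lat 49°.
Subsquare l=11, d=3: +11·0.0833333° lon, +3·0.0416667° lat → SW at lon 118.917°, lat 49.125°.
latitude 49.1250, longitude 118.9167.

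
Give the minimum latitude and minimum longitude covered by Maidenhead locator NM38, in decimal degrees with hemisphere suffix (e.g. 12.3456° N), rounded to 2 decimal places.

38.00° N, 86.00° E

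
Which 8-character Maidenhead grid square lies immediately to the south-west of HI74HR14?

HI74hr03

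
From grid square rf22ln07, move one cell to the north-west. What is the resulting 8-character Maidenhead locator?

RF22kn98

Longitude extended square 0; −1 → -1, wraps to 9, carry into subsquare.
Longitude subsquare l = 11; −1 → 10 = k.
Latitude extended square 7; +1 → 8.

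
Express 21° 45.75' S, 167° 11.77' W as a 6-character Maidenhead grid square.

AG68jf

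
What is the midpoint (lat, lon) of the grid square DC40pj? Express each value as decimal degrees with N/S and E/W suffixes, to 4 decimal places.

69.6042° S, 110.7083° W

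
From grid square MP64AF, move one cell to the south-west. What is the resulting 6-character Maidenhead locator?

MP54xe

Longitude subsquare a = 0; −1 → -1, wraps to 23 = x, carry into square.
Longitude square 6; −1 → 5.
Latitude subsquare f = 5; −1 → 4 = e.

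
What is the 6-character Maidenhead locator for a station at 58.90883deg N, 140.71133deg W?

BO98pv

Offset from 180°W / 90°S: lon 39.2887°, lat 148.9088°.
Field (20°×10°, letters A–R): 39.2887/20 → 1 → B, 148.9088/10 → 14 → O; chars BO.
Square (2°×1°, digits 0–9): 19.2887/2 → 9, 8.9088/1 → 8; chars 98.
Subsquare (5′×2.5′, letters a–x): 1.2887/0.0833333 → 15 → p, 0.9088/0.0416667 → 21 → v; chars pv.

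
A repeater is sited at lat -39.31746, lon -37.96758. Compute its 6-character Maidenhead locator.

HF10aq

Add 180° to longitude and 90° to latitude: 142.0324, 50.6825.
Field: 142.0324/20 → 7 → H, 50.6825/10 → 5 → F; chars HF.
Square: 2.0324/2 → 1, 0.6825/1 → 0; chars 10.
Subsquare: 0.0324/0.0833333 → 0 → a, 0.6825/0.0416667 → 16 → q; chars aq.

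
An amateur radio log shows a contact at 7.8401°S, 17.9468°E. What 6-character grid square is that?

JI82xd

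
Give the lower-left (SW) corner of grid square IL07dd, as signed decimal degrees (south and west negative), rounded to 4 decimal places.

27.1250, -19.7500

Field I=8, L=11: +8·20° lon, +11·10° lat → SW at lon -20°, lat 20°.
Square 0, 7: +0·2° lon, +7·1° lat → SW at lon -20°, lat 27°.
Subsquare d=3, d=3: +3·0.0833333° lon, +3·0.0416667° lat → SW at lon -19.75°, lat 27.125°.
latitude 27.1250, longitude -19.7500.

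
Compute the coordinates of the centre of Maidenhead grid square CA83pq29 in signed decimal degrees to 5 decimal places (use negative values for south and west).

-86.29375, -122.72917

Field C=2, A=0: +2·20° lon, +0·10° lat → SW at lon -140°, lat -90°.
Square 8, 3: +8·2° lon, +3·1° lat → SW at lon -124°, lat -87°.
Subsquare p=15, q=16: +15·0.0833333° lon, +16·0.0416667° lat → SW at lon -122.75°, lat -86.3333°.
Extended square 2, 9: +2·0.00833333° lon, +9·0.00416667° lat → SW at lon -122.733°, lat -86.2958°.
Cell spans 0.00833333° lon × 0.00416667° lat. Centre is SW corner plus half of each.
latitude -86.29375, longitude -122.72917.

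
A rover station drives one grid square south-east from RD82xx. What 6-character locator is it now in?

RD92aw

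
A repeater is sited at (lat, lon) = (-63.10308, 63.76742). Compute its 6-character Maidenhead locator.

Shift to the Maidenhead origin (180°W, 90°S): lon 243.7674, lat 26.8969.
Field: lon ⌊243.7674/20⌋ = 12 → M; lat ⌊26.8969/10⌋ = 2 → C.
Square: lon ⌊3.7674/2⌋ = 1; lat ⌊6.8969/1⌋ = 6.
Subsquare: lon ⌊1.7674/0.0833333⌋ = 21 → v; lat ⌊0.8969/0.0416667⌋ = 21 → v.

MC16vv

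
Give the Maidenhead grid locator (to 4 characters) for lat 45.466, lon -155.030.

Shift to the Maidenhead origin (180°W, 90°S): lon 24.97, lat 135.47.
Field (20°×10°, letters A–R): 24.97/20 → 1 → B, 135.47/10 → 13 → N; chars BN.
Square (2°×1°, digits 0–9): 4.97/2 → 2, 5.47/1 → 5; chars 25.

BN25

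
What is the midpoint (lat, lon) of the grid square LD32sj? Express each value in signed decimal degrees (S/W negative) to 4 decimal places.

-57.6042, 47.5417

Field L=11, D=3: +11·20° lon, +3·10° lat → SW at lon 40°, lat -60°.
Square 3, 2: +3·2° lon, +2·1° lat → SW at lon 46°, lat -58°.
Subsquare s=18, j=9: +18·0.0833333° lon, +9·0.0416667° lat → SW at lon 47.5°, lat -57.625°.
Cell spans 0.0833333° lon × 0.0416667° lat. Centre is SW corner plus half of each.
latitude -57.6042, longitude 47.5417.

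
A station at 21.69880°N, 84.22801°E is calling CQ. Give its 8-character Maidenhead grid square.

Add 180° to longitude and 90° to latitude: 264.22801, 111.69880.
Field: 264.22801/20 → 13 → N, 111.69880/10 → 11 → L; chars NL.
Square: 4.22801/2 → 2, 1.69880/1 → 1; chars 21.
Subsquare: 0.22801/0.0833333 → 2 → c, 0.69880/0.0416667 → 16 → q; chars cq.
Extended square: 0.06134/0.00833333 → 7, 0.03213/0.00416667 → 7; chars 77.

NL21cq77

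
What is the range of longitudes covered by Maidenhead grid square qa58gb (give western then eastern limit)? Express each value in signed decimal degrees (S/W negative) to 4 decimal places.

150.5000, 150.5833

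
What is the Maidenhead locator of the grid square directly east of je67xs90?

JE77as00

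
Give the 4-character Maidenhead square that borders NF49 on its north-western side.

NG30

Longitude square 4; −1 → 3.
Latitude square 9; +1 → 10, wraps to 0, carry into field.
Latitude field F = 5; +1 → 6 = G.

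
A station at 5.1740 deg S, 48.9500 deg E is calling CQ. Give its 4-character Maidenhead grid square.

LI44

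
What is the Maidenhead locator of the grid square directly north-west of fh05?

EH96

Longitude square 0; −1 → -1, wraps to 9, carry into field.
Longitude field F = 5; −1 → 4 = E.
Latitude square 5; +1 → 6.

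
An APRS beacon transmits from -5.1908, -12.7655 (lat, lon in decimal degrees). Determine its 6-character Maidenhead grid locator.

II34ot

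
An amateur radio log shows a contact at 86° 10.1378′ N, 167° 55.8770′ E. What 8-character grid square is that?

Shift to the Maidenhead origin (180°W, 90°S): lon 347.93128, lat 176.16896.
Field: lon ⌊347.93128/20⌋ = 17 → R; lat ⌊176.16896/10⌋ = 17 → R.
Square: lon ⌊7.93128/2⌋ = 3; lat ⌊6.16896/1⌋ = 6.
Subsquare: lon ⌊1.93128/0.0833333⌋ = 23 → x; lat ⌊0.16896/0.0416667⌋ = 4 → e.
Extended square: lon ⌊0.01462/0.00833333⌋ = 1; lat ⌊0.00230/0.00416667⌋ = 0.

RR36xe10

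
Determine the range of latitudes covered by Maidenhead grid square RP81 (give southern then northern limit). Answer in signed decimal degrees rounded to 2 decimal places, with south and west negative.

61.00, 62.00

Field R=17, P=15: +17·20° lon, +15·10° lat → SW at lon 160°, lat 60°.
Square 8, 1: +8·2° lon, +1·1° lat → SW at lon 176°, lat 61°.
Cell spans 2° lon × 1° lat.
south 61.00, north 62.00.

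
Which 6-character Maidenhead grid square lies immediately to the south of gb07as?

GB07ar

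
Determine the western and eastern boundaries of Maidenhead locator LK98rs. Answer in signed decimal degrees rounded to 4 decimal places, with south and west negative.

Field L=11, K=10: +11·20° lon, +10·10° lat → SW at lon 40°, lat 10°.
Square 9, 8: +9·2° lon, +8·1° lat → SW at lon 58°, lat 18°.
Subsquare r=17, s=18: +17·0.0833333° lon, +18·0.0416667° lat → SW at lon 59.4167°, lat 18.75°.
Cell spans 0.0833333° lon × 0.0416667° lat.
west 59.4167, east 59.5000.

59.4167, 59.5000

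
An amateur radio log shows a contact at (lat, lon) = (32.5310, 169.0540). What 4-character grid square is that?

RM42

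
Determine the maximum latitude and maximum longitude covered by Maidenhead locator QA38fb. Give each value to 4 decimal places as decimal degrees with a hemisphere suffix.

Field Q=16, A=0: +16·20° lon, +0·10° lat → SW at lon 140°, lat -90°.
Square 3, 8: +3·2° lon, +8·1° lat → SW at lon 146°, lat -82°.
Subsquare f=5, b=1: +5·0.0833333° lon, +1·0.0416667° lat → SW at lon 146.417°, lat -81.9583°.
Cell spans 0.0833333° lon × 0.0416667° lat. NE corner is SW corner plus one full cell.
latitude 81.9167° S, longitude 146.5000° E.

81.9167° S, 146.5000° E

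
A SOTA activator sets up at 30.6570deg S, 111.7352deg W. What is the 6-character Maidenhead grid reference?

DF49di

Offset from 180°W / 90°S: lon 68.2648°, lat 59.3430°.
Field: lon ⌊68.2648/20⌋ = 3 → D; lat ⌊59.3430/10⌋ = 5 → F.
Square: lon ⌊8.2648/2⌋ = 4; lat ⌊9.3430/1⌋ = 9.
Subsquare: lon ⌊0.2648/0.0833333⌋ = 3 → d; lat ⌊0.3430/0.0416667⌋ = 8 → i.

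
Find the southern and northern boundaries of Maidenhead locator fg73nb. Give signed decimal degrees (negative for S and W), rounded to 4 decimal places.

Field F=5, G=6: +5·20° lon, +6·10° lat → SW at lon -80°, lat -30°.
Square 7, 3: +7·2° lon, +3·1° lat → SW at lon -66°, lat -27°.
Subsquare n=13, b=1: +13·0.0833333° lon, +1·0.0416667° lat → SW at lon -64.9167°, lat -26.9583°.
Cell spans 0.0833333° lon × 0.0416667° lat.
south -26.9583, north -26.9167.

-26.9583, -26.9167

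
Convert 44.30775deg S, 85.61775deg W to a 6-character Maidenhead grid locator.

EE75eq

Add 180° to longitude and 90° to latitude: 94.3822, 45.6923.
Field: lon ⌊94.3822/20⌋ = 4 → E; lat ⌊45.6923/10⌋ = 4 → E.
Square: lon ⌊14.3822/2⌋ = 7; lat ⌊5.6923/1⌋ = 5.
Subsquare: lon ⌊0.3822/0.0833333⌋ = 4 → e; lat ⌊0.6923/0.0416667⌋ = 16 → q.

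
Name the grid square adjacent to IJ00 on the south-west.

HI99

Longitude square 0; −1 → -1, wraps to 9, carry into field.
Longitude field I = 8; −1 → 7 = H.
Latitude square 0; −1 → -1, wraps to 9, carry into field.
Latitude field J = 9; −1 → 8 = I.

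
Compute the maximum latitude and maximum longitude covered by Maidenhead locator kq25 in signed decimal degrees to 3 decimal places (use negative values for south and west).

Field K=10, Q=16: +10·20° lon, +16·10° lat → SW at lon 20°, lat 70°.
Square 2, 5: +2·2° lon, +5·1° lat → SW at lon 24°, lat 75°.
Cell spans 2° lon × 1° lat. NE corner is SW corner plus one full cell.
latitude 76.000, longitude 26.000.

76.000, 26.000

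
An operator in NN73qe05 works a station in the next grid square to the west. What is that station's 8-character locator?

Longitude extended square 0; −1 → -1, wraps to 9, carry into subsquare.
Longitude subsquare q = 16; −1 → 15 = p.
The latitude characters are unchanged.

NN73pe95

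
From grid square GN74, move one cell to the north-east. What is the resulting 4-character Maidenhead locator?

GN85

Longitude square 7; +1 → 8.
Latitude square 4; +1 → 5.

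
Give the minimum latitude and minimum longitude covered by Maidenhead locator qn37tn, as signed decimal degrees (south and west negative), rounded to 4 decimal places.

47.5417, 147.5833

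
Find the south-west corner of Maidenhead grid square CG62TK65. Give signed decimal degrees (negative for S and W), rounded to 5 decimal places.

-27.56250, -126.36667

Field C=2, G=6: +2·20° lon, +6·10° lat → SW at lon -140°, lat -30°.
Square 6, 2: +6·2° lon, +2·1° lat → SW at lon -128°, lat -28°.
Subsquare t=19, k=10: +19·0.0833333° lon, +10·0.0416667° lat → SW at lon -126.417°, lat -27.5833°.
Extended square 6, 5: +6·0.00833333° lon, +5·0.00416667° lat → SW at lon -126.367°, lat -27.5625°.
latitude -27.56250, longitude -126.36667.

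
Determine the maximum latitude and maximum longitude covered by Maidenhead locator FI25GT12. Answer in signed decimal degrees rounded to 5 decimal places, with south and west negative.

-4.19583, -75.48333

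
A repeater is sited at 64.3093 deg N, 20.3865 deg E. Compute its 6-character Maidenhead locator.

Add 180° to longitude and 90° to latitude: 200.3865, 154.3093.
Field: 200.3865/20 → 10 → K, 154.3093/10 → 15 → P; chars KP.
Square: 0.3865/2 → 0, 4.3093/1 → 4; chars 04.
Subsquare: 0.3865/0.0833333 → 4 → e, 0.3093/0.0416667 → 7 → h; chars eh.

KP04eh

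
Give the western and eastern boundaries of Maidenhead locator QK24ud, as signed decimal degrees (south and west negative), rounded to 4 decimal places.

145.6667, 145.7500

Field Q=16, K=10: +16·20° lon, +10·10° lat → SW at lon 140°, lat 10°.
Square 2, 4: +2·2° lon, +4·1° lat → SW at lon 144°, lat 14°.
Subsquare u=20, d=3: +20·0.0833333° lon, +3·0.0416667° lat → SW at lon 145.667°, lat 14.125°.
Cell spans 0.0833333° lon × 0.0416667° lat.
west 145.6667, east 145.7500.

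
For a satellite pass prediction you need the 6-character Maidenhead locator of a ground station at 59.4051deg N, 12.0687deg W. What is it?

IO39xj

Offset from 180°W / 90°S: lon 167.9313°, lat 149.4051°.
Field (20°×10°, letters A–R): lon ⌊167.9313/20⌋ = 8 → I; lat ⌊149.4051/10⌋ = 14 → O.
Square (2°×1°, digits 0–9): lon ⌊7.9313/2⌋ = 3; lat ⌊9.4051/1⌋ = 9.
Subsquare (5′×2.5′, letters a–x): lon ⌊1.9313/0.0833333⌋ = 23 → x; lat ⌊0.4051/0.0416667⌋ = 9 → j.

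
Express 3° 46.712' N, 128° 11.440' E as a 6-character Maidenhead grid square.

Offset from 180°W / 90°S: lon 308.1907°, lat 93.7785°.
Field: lon ⌊308.1907/20⌋ = 15 → P; lat ⌊93.7785/10⌋ = 9 → J.
Square: lon ⌊8.1907/2⌋ = 4; lat ⌊3.7785/1⌋ = 3.
Subsquare: lon ⌊0.1907/0.0833333⌋ = 2 → c; lat ⌊0.7785/0.0416667⌋ = 18 → s.

PJ43cs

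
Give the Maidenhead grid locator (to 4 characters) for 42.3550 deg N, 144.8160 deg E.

Shift to the Maidenhead origin (180°W, 90°S): lon 324.82, lat 132.35.
Field (20°×10°, letters A–R): 324.82/20 → 16 → Q, 132.35/10 → 13 → N; chars QN.
Square (2°×1°, digits 0–9): 4.82/2 → 2, 2.35/1 → 2; chars 22.

QN22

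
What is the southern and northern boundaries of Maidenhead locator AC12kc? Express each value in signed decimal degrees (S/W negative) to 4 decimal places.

-67.9167, -67.8750

Field A=0, C=2: +0·20° lon, +2·10° lat → SW at lon -180°, lat -70°.
Square 1, 2: +1·2° lon, +2·1° lat → SW at lon -178°, lat -68°.
Subsquare k=10, c=2: +10·0.0833333° lon, +2·0.0416667° lat → SW at lon -177.167°, lat -67.9167°.
Cell spans 0.0833333° lon × 0.0416667° lat.
south -67.9167, north -67.8750.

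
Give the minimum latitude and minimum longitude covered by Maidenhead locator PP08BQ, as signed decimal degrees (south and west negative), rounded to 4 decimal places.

Field P=15, P=15: +15·20° lon, +15·10° lat → SW at lon 120°, lat 60°.
Square 0, 8: +0·2° lon, +8·1° lat → SW at lon 120°, lat 68°.
Subsquare b=1, q=16: +1·0.0833333° lon, +16·0.0416667° lat → SW at lon 120.083°, lat 68.6667°.
latitude 68.6667, longitude 120.0833.

68.6667, 120.0833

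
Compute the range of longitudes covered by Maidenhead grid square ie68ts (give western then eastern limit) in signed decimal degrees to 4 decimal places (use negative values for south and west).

-6.4167, -6.3333

Field I=8, E=4: +8·20° lon, +4·10° lat → SW at lon -20°, lat -50°.
Square 6, 8: +6·2° lon, +8·1° lat → SW at lon -8°, lat -42°.
Subsquare t=19, s=18: +19·0.0833333° lon, +18·0.0416667° lat → SW at lon -6.41667°, lat -41.25°.
Cell spans 0.0833333° lon × 0.0416667° lat.
west -6.4167, east -6.3333.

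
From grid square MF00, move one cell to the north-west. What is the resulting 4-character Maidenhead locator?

Longitude square 0; −1 → -1, wraps to 9, carry into field.
Longitude field M = 12; −1 → 11 = L.
Latitude square 0; +1 → 1.

LF91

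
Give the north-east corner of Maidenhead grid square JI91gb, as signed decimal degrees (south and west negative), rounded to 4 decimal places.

-8.9167, 18.5833

Field J=9, I=8: +9·20° lon, +8·10° lat → SW at lon 0°, lat -10°.
Square 9, 1: +9·2° lon, +1·1° lat → SW at lon 18°, lat -9°.
Subsquare g=6, b=1: +6·0.0833333° lon, +1·0.0416667° lat → SW at lon 18.5°, lat -8.95833°.
Cell spans 0.0833333° lon × 0.0416667° lat. NE corner is SW corner plus one full cell.
latitude -8.9167, longitude 18.5833.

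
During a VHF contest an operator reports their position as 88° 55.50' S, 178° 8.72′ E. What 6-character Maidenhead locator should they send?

Offset from 180°W / 90°S: lon 358.1453°, lat 1.0750°.
Field: lon ⌊358.1453/20⌋ = 17 → R; lat ⌊1.0750/10⌋ = 0 → A.
Square: lon ⌊18.1453/2⌋ = 9; lat ⌊1.0750/1⌋ = 1.
Subsquare: lon ⌊0.1453/0.0833333⌋ = 1 → b; lat ⌊0.0750/0.0416667⌋ = 1 → b.

RA91bb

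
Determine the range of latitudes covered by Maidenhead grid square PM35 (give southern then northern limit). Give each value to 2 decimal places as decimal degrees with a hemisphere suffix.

35.00° N, 36.00° N

Field P=15, M=12: +15·20° lon, +12·10° lat → SW at lon 120°, lat 30°.
Square 3, 5: +3·2° lon, +5·1° lat → SW at lon 126°, lat 35°.
Cell spans 2° lon × 1° lat.
south 35.00° N, north 36.00° N.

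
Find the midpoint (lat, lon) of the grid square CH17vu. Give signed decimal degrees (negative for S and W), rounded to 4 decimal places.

Field C=2, H=7: +2·20° lon, +7·10° lat → SW at lon -140°, lat -20°.
Square 1, 7: +1·2° lon, +7·1° lat → SW at lon -138°, lat -13°.
Subsquare v=21, u=20: +21·0.0833333° lon, +20·0.0416667° lat → SW at lon -136.25°, lat -12.1667°.
Cell spans 0.0833333° lon × 0.0416667° lat. Centre is SW corner plus half of each.
latitude -12.1458, longitude -136.2083.

-12.1458, -136.2083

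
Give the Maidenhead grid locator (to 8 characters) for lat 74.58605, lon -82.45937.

Offset from 180°W / 90°S: lon 97.54063°, lat 164.58605°.
Field (20°×10°, letters A–R): lon ⌊97.54063/20⌋ = 4 → E; lat ⌊164.58605/10⌋ = 16 → Q.
Square (2°×1°, digits 0–9): lon ⌊17.54063/2⌋ = 8; lat ⌊4.58605/1⌋ = 4.
Subsquare (5′×2.5′, letters a–x): lon ⌊1.54063/0.0833333⌋ = 18 → s; lat ⌊0.58605/0.0416667⌋ = 14 → o.
Extended square (30″×15″, digits 0–9): lon ⌊0.04063/0.00833333⌋ = 4; lat ⌊0.00272/0.00416667⌋ = 0.

EQ84so40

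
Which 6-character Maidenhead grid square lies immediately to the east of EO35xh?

Longitude subsquare x = 23; +1 → 24, wraps to 0 = a, carry into square.
Longitude square 3; +1 → 4.
The latitude characters are unchanged.

EO45ah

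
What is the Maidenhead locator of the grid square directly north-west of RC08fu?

Longitude subsquare f = 5; −1 → 4 = e.
Latitude subsquare u = 20; +1 → 21 = v.

RC08ev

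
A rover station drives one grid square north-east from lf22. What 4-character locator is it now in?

LF33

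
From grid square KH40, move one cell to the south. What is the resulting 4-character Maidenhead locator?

KG49

Latitude square 0; −1 → -1, wraps to 9, carry into field.
Latitude field H = 7; −1 → 6 = G.
The longitude characters are unchanged.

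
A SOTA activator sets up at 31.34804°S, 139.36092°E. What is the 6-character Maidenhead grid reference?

Shift to the Maidenhead origin (180°W, 90°S): lon 319.3609, lat 58.6520.
Field: 319.3609/20 → 15 → P, 58.6520/10 → 5 → F; chars PF.
Square: 19.3609/2 → 9, 8.6520/1 → 8; chars 98.
Subsquare: 1.3609/0.0833333 → 16 → q, 0.6520/0.0416667 → 15 → p; chars qp.

PF98qp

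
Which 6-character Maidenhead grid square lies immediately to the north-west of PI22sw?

PI22rx

Longitude subsquare s = 18; −1 → 17 = r.
Latitude subsquare w = 22; +1 → 23 = x.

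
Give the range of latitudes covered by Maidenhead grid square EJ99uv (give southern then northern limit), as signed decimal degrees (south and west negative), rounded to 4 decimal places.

9.8750, 9.9167

Field E=4, J=9: +4·20° lon, +9·10° lat → SW at lon -100°, lat 0°.
Square 9, 9: +9·2° lon, +9·1° lat → SW at lon -82°, lat 9°.
Subsquare u=20, v=21: +20·0.0833333° lon, +21·0.0416667° lat → SW at lon -80.3333°, lat 9.875°.
Cell spans 0.0833333° lon × 0.0416667° lat.
south 9.8750, north 9.9167.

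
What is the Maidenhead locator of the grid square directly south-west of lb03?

KB92

Longitude square 0; −1 → -1, wraps to 9, carry into field.
Longitude field L = 11; −1 → 10 = K.
Latitude square 3; −1 → 2.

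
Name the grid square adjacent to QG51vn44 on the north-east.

Longitude extended square 4; +1 → 5.
Latitude extended square 4; +1 → 5.

QG51vn55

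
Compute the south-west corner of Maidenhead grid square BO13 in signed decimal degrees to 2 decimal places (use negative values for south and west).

53.00, -158.00

Field B=1, O=14: +1·20° lon, +14·10° lat → SW at lon -160°, lat 50°.
Square 1, 3: +1·2° lon, +3·1° lat → SW at lon -158°, lat 53°.
latitude 53.00, longitude -158.00.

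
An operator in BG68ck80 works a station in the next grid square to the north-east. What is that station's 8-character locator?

Longitude extended square 8; +1 → 9.
Latitude extended square 0; +1 → 1.

BG68ck91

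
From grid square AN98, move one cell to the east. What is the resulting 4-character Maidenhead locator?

Longitude square 9; +1 → 10, wraps to 0, carry into field.
Longitude field A = 0; +1 → 1 = B.
The latitude characters are unchanged.

BN08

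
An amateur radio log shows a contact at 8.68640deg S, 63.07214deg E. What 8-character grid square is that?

MI11mh85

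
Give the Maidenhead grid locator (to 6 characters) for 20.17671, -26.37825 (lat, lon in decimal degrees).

Shift to the Maidenhead origin (180°W, 90°S): lon 153.6217, lat 110.1767.
Field: 153.6217/20 → 7 → H, 110.1767/10 → 11 → L; chars HL.
Square: 13.6217/2 → 6, 0.1767/1 → 0; chars 60.
Subsquare: 1.6217/0.0833333 → 19 → t, 0.1767/0.0416667 → 4 → e; chars te.

HL60te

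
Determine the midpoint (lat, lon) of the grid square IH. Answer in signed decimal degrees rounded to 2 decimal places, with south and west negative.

Field I=8, H=7: +8·20° lon, +7·10° lat → SW at lon -20°, lat -20°.
Cell spans 20° lon × 10° lat. Centre is SW corner plus half of each.
latitude -15.00, longitude -10.00.

-15.00, -10.00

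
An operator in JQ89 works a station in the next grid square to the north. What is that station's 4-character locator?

Latitude square 9; +1 → 10, wraps to 0, carry into field.
Latitude field Q = 16; +1 → 17 = R.
The longitude characters are unchanged.

JR80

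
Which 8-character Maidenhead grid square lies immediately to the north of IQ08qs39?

Latitude extended square 9; +1 → 10, wraps to 0, carry into subsquare.
Latitude subsquare s = 18; +1 → 19 = t.
The longitude characters are unchanged.

IQ08qt30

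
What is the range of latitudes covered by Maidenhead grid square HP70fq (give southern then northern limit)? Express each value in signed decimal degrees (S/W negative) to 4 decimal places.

60.6667, 60.7083

Field H=7, P=15: +7·20° lon, +15·10° lat → SW at lon -40°, lat 60°.
Square 7, 0: +7·2° lon, +0·1° lat → SW at lon -26°, lat 60°.
Subsquare f=5, q=16: +5·0.0833333° lon, +16·0.0416667° lat → SW at lon -25.5833°, lat 60.6667°.
Cell spans 0.0833333° lon × 0.0416667° lat.
south 60.6667, north 60.7083.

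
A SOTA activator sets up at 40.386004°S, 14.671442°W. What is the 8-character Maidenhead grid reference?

Add 180° to longitude and 90° to latitude: 165.32856, 49.61400.
Field: 165.32856/20 → 8 → I, 49.61400/10 → 4 → E; chars IE.
Square: 5.32856/2 → 2, 9.61400/1 → 9; chars 29.
Subsquare: 1.32856/0.0833333 → 15 → p, 0.61400/0.0416667 → 14 → o; chars po.
Extended square: 0.07856/0.00833333 → 9, 0.03066/0.00416667 → 7; chars 97.

IE29po97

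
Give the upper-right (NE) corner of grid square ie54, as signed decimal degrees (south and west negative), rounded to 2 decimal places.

-45.00, -8.00

Field I=8, E=4: +8·20° lon, +4·10° lat → SW at lon -20°, lat -50°.
Square 5, 4: +5·2° lon, +4·1° lat → SW at lon -10°, lat -46°.
Cell spans 2° lon × 1° lat. NE corner is SW corner plus one full cell.
latitude -45.00, longitude -8.00.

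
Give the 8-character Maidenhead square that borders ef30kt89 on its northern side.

EF30ku80

Latitude extended square 9; +1 → 10, wraps to 0, carry into subsquare.
Latitude subsquare t = 19; +1 → 20 = u.
The longitude characters are unchanged.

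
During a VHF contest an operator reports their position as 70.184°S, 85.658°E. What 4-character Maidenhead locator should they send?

NB29

Shift to the Maidenhead origin (180°W, 90°S): lon 265.66, lat 19.82.
Field (20°×10°, letters A–R): lon ⌊265.66/20⌋ = 13 → N; lat ⌊19.82/10⌋ = 1 → B.
Square (2°×1°, digits 0–9): lon ⌊5.66/2⌋ = 2; lat ⌊9.82/1⌋ = 9.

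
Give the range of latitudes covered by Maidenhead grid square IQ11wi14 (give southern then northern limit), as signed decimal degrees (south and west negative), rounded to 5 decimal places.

71.35000, 71.35417

Field I=8, Q=16: +8·20° lon, +16·10° lat → SW at lon -20°, lat 70°.
Square 1, 1: +1·2° lon, +1·1° lat → SW at lon -18°, lat 71°.
Subsquare w=22, i=8: +22·0.0833333° lon, +8·0.0416667° lat → SW at lon -16.1667°, lat 71.3333°.
Extended square 1, 4: +1·0.00833333° lon, +4·0.00416667° lat → SW at lon -16.1583°, lat 71.35°.
Cell spans 0.00833333° lon × 0.00416667° lat.
south 71.35000, north 71.35417.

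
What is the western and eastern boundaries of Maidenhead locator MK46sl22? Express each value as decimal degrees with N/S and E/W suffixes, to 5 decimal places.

Field M=12, K=10: +12·20° lon, +10·10° lat → SW at lon 60°, lat 10°.
Square 4, 6: +4·2° lon, +6·1° lat → SW at lon 68°, lat 16°.
Subsquare s=18, l=11: +18·0.0833333° lon, +11·0.0416667° lat → SW at lon 69.5°, lat 16.4583°.
Extended square 2, 2: +2·0.00833333° lon, +2·0.00416667° lat → SW at lon 69.5167°, lat 16.4667°.
Cell spans 0.00833333° lon × 0.00416667° lat.
west 69.51667° E, east 69.52500° E.

69.51667° E, 69.52500° E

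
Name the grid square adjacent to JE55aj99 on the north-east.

JE55bk00

Longitude extended square 9; +1 → 10, wraps to 0, carry into subsquare.
Longitude subsquare a = 0; +1 → 1 = b.
Latitude extended square 9; +1 → 10, wraps to 0, carry into subsquare.
Latitude subsquare j = 9; +1 → 10 = k.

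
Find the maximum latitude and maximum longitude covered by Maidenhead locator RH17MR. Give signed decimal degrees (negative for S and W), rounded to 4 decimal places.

-12.2500, 163.0833

Field R=17, H=7: +17·20° lon, +7·10° lat → SW at lon 160°, lat -20°.
Square 1, 7: +1·2° lon, +7·1° lat → SW at lon 162°, lat -13°.
Subsquare m=12, r=17: +12·0.0833333° lon, +17·0.0416667° lat → SW at lon 163°, lat -12.2917°.
Cell spans 0.0833333° lon × 0.0416667° lat. NE corner is SW corner plus one full cell.
latitude -12.2500, longitude 163.0833.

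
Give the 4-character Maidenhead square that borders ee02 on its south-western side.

DE91

Longitude square 0; −1 → -1, wraps to 9, carry into field.
Longitude field E = 4; −1 → 3 = D.
Latitude square 2; −1 → 1.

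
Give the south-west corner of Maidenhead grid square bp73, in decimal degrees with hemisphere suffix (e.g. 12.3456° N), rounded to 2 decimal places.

63.00° N, 146.00° W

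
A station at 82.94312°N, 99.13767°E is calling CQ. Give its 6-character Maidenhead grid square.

NR92nw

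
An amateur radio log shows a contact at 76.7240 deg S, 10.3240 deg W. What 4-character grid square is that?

IB43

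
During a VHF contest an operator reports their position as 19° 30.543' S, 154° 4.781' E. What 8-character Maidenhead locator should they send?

Offset from 180°W / 90°S: lon 334.07968°, lat 70.49095°.
Field: 334.07968/20 → 16 → Q, 70.49095/10 → 7 → H; chars QH.
Square: 14.07968/2 → 7, 0.49095/1 → 0; chars 70.
Subsquare: 0.07968/0.0833333 → 0 → a, 0.49095/0.0416667 → 11 → l; chars al.
Extended square: 0.07968/0.00833333 → 9, 0.03262/0.00416667 → 7; chars 97.

QH70al97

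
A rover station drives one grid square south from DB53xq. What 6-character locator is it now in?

DB53xp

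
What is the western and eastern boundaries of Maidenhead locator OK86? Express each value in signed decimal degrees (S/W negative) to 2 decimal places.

116.00, 118.00

Field O=14, K=10: +14·20° lon, +10·10° lat → SW at lon 100°, lat 10°.
Square 8, 6: +8·2° lon, +6·1° lat → SW at lon 116°, lat 16°.
Cell spans 2° lon × 1° lat.
west 116.00, east 118.00.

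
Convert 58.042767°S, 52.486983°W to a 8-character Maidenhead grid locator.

GD31sw19

Add 180° to longitude and 90° to latitude: 127.51302, 31.95723.
Field: lon ⌊127.51302/20⌋ = 6 → G; lat ⌊31.95723/10⌋ = 3 → D.
Square: lon ⌊7.51302/2⌋ = 3; lat ⌊1.95723/1⌋ = 1.
Subsquare: lon ⌊1.51302/0.0833333⌋ = 18 → s; lat ⌊0.95723/0.0416667⌋ = 22 → w.
Extended square: lon ⌊0.01302/0.00833333⌋ = 1; lat ⌊0.04057/0.00416667⌋ = 9.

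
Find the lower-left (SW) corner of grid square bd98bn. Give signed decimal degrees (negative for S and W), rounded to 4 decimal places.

-51.4583, -141.9167

Field B=1, D=3: +1·20° lon, +3·10° lat → SW at lon -160°, lat -60°.
Square 9, 8: +9·2° lon, +8·1° lat → SW at lon -142°, lat -52°.
Subsquare b=1, n=13: +1·0.0833333° lon, +13·0.0416667° lat → SW at lon -141.917°, lat -51.4583°.
latitude -51.4583, longitude -141.9167.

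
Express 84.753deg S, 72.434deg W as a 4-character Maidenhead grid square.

FA35

Add 180° to longitude and 90° to latitude: 107.57, 5.25.
Field (20°×10°, letters A–R): lon ⌊107.57/20⌋ = 5 → F; lat ⌊5.25/10⌋ = 0 → A.
Square (2°×1°, digits 0–9): lon ⌊7.57/2⌋ = 3; lat ⌊5.25/1⌋ = 5.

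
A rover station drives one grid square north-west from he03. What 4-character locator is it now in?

Longitude square 0; −1 → -1, wraps to 9, carry into field.
Longitude field H = 7; −1 → 6 = G.
Latitude square 3; +1 → 4.

GE94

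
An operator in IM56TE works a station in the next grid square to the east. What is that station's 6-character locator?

Longitude subsquare t = 19; +1 → 20 = u.
The latitude characters are unchanged.

IM56ue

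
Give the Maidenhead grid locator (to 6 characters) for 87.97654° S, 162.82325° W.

Shift to the Maidenhead origin (180°W, 90°S): lon 17.1767, lat 2.0235.
Field: 17.1767/20 → 0 → A, 2.0235/10 → 0 → A; chars AA.
Square: 17.1767/2 → 8, 2.0235/1 → 2; chars 82.
Subsquare: 1.1767/0.0833333 → 14 → o, 0.0235/0.0416667 → 0 → a; chars oa.

AA82oa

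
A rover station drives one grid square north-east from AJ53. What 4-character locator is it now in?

AJ64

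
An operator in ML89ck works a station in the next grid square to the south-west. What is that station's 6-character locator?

ML89bj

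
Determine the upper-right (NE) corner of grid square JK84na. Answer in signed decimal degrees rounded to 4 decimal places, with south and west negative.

14.0417, 17.1667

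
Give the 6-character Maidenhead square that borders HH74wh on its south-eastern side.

HH74xg

Longitude subsquare w = 22; +1 → 23 = x.
Latitude subsquare h = 7; −1 → 6 = g.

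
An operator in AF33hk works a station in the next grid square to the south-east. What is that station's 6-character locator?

Longitude subsquare h = 7; +1 → 8 = i.
Latitude subsquare k = 10; −1 → 9 = j.

AF33ij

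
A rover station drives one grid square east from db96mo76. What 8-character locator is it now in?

Longitude extended square 7; +1 → 8.
The latitude characters are unchanged.

DB96mo86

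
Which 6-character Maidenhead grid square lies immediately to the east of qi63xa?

Longitude subsquare x = 23; +1 → 24, wraps to 0 = a, carry into square.
Longitude square 6; +1 → 7.
The latitude characters are unchanged.

QI73aa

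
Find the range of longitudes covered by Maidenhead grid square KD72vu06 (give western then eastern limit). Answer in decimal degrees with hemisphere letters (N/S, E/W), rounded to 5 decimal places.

Field K=10, D=3: +10·20° lon, +3·10° lat → SW at lon 20°, lat -60°.
Square 7, 2: +7·2° lon, +2·1° lat → SW at lon 34°, lat -58°.
Subsquare v=21, u=20: +21·0.0833333° lon, +20·0.0416667° lat → SW at lon 35.75°, lat -57.1667°.
Extended square 0, 6: +0·0.00833333° lon, +6·0.00416667° lat → SW at lon 35.75°, lat -57.1417°.
Cell spans 0.00833333° lon × 0.00416667° lat.
west 35.75000° E, east 35.75833° E.

35.75000° E, 35.75833° E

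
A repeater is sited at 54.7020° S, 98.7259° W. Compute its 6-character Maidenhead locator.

Offset from 180°W / 90°S: lon 81.2741°, lat 35.2980°.
Field: 81.2741/20 → 4 → E, 35.2980/10 → 3 → D; chars ED.
Square: 1.2741/2 → 0, 5.2980/1 → 5; chars 05.
Subsquare: 1.2741/0.0833333 → 15 → p, 0.2980/0.0416667 → 7 → h; chars ph.

ED05ph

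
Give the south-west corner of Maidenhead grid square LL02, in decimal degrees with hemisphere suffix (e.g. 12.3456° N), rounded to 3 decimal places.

Field L=11, L=11: +11·20° lon, +11·10° lat → SW at lon 40°, lat 20°.
Square 0, 2: +0·2° lon, +2·1° lat → SW at lon 40°, lat 22°.
latitude 22.000° N, longitude 40.000° E.

22.000° N, 40.000° E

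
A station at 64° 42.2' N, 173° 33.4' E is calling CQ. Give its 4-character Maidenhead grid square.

RP64

Shift to the Maidenhead origin (180°W, 90°S): lon 353.56, lat 154.70.
Field: lon ⌊353.56/20⌋ = 17 → R; lat ⌊154.70/10⌋ = 15 → P.
Square: lon ⌊13.56/2⌋ = 6; lat ⌊4.70/1⌋ = 4.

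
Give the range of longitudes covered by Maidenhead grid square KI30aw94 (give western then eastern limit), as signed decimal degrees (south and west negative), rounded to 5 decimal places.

26.07500, 26.08333

Field K=10, I=8: +10·20° lon, +8·10° lat → SW at lon 20°, lat -10°.
Square 3, 0: +3·2° lon, +0·1° lat → SW at lon 26°, lat -10°.
Subsquare a=0, w=22: +0·0.0833333° lon, +22·0.0416667° lat → SW at lon 26°, lat -9.08333°.
Extended square 9, 4: +9·0.00833333° lon, +4·0.00416667° lat → SW at lon 26.075°, lat -9.06667°.
Cell spans 0.00833333° lon × 0.00416667° lat.
west 26.07500, east 26.08333.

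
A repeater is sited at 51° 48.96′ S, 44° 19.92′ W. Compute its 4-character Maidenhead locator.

GD78

Add 180° to longitude and 90° to latitude: 135.67, 38.18.
Field (20°×10°, letters A–R): 135.67/20 → 6 → G, 38.18/10 → 3 → D; chars GD.
Square (2°×1°, digits 0–9): 15.67/2 → 7, 8.18/1 → 8; chars 78.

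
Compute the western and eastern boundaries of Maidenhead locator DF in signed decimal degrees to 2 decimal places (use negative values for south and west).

-120.00, -100.00

Field D=3, F=5: +3·20° lon, +5·10° lat → SW at lon -120°, lat -40°.
Cell spans 20° lon × 10° lat.
west -120.00, east -100.00.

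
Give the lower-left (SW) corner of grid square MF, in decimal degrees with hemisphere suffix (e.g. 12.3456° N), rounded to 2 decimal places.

40.00° S, 60.00° E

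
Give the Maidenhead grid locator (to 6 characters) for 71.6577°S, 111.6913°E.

OB58ui

Shift to the Maidenhead origin (180°W, 90°S): lon 291.6913, lat 18.3423.
Field: 291.6913/20 → 14 → O, 18.3423/10 → 1 → B; chars OB.
Square: 11.6913/2 → 5, 8.3423/1 → 8; chars 58.
Subsquare: 1.6913/0.0833333 → 20 → u, 0.3423/0.0416667 → 8 → i; chars ui.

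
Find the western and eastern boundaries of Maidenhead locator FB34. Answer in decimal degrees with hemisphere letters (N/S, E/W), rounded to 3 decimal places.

Field F=5, B=1: +5·20° lon, +1·10° lat → SW at lon -80°, lat -80°.
Square 3, 4: +3·2° lon, +4·1° lat → SW at lon -74°, lat -76°.
Cell spans 2° lon × 1° lat.
west 74.000° W, east 72.000° W.

74.000° W, 72.000° W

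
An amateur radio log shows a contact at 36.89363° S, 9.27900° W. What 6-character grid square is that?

Add 180° to longitude and 90° to latitude: 170.7210, 53.1064.
Field: lon ⌊170.7210/20⌋ = 8 → I; lat ⌊53.1064/10⌋ = 5 → F.
Square: lon ⌊10.7210/2⌋ = 5; lat ⌊3.1064/1⌋ = 3.
Subsquare: lon ⌊0.7210/0.0833333⌋ = 8 → i; lat ⌊0.1064/0.0416667⌋ = 2 → c.

IF53ic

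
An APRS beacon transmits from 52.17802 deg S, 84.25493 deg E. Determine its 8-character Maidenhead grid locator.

Offset from 180°W / 90°S: lon 264.25493°, lat 37.82198°.
Field: 264.25493/20 → 13 → N, 37.82198/10 → 3 → D; chars ND.
Square: 4.25493/2 → 2, 7.82198/1 → 7; chars 27.
Subsquare: 0.25493/0.0833333 → 3 → d, 0.82198/0.0416667 → 19 → t; chars dt.
Extended square: 0.00493/0.00833333 → 0, 0.03031/0.00416667 → 7; chars 07.

ND27dt07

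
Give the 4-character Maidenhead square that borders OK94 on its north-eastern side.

Longitude square 9; +1 → 10, wraps to 0, carry into field.
Longitude field O = 14; +1 → 15 = P.
Latitude square 4; +1 → 5.

PK05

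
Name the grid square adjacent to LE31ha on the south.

Latitude subsquare a = 0; −1 → -1, wraps to 23 = x, carry into square.
Latitude square 1; −1 → 0.
The longitude characters are unchanged.

LE30hx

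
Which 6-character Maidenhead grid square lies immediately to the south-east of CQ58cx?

CQ58dw

Longitude subsquare c = 2; +1 → 3 = d.
Latitude subsquare x = 23; −1 → 22 = w.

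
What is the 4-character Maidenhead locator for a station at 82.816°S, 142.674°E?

Add 180° to longitude and 90° to latitude: 322.67, 7.18.
Field: lon ⌊322.67/20⌋ = 16 → Q; lat ⌊7.18/10⌋ = 0 → A.
Square: lon ⌊2.67/2⌋ = 1; lat ⌊7.18/1⌋ = 7.

QA17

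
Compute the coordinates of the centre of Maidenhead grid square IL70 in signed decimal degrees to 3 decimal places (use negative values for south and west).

20.500, -5.000

Field I=8, L=11: +8·20° lon, +11·10° lat → SW at lon -20°, lat 20°.
Square 7, 0: +7·2° lon, +0·1° lat → SW at lon -6°, lat 20°.
Cell spans 2° lon × 1° lat. Centre is SW corner plus half of each.
latitude 20.500, longitude -5.000.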